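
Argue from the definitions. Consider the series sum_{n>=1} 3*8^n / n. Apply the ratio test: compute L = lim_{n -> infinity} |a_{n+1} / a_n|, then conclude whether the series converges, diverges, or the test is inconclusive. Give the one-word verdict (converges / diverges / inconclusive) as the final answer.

Let a_n denote the general term. Form the ratio a_{n+1}/a_n and simplify:
a_{n+1}/a_n = 8*n/(n + 1)
Take the limit as n -> infinity: L = 8.
Since L = 8 > 1 (or L = infinity), the ratio test implies the series diverges.

diverges


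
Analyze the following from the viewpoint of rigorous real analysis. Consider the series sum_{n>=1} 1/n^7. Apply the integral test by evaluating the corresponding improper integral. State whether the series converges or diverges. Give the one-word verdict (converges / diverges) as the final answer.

Let f(x) = x^(-7). Then f is positive, continuous, and decreasing on [1, infinity), so the integral test applies.
Compute the improper integral int_{1}^infinity f(x) dx:
  antiderivative F(x) = -1/(6*x^6).
  As x -> infinity, F(x) -> 0 (since p = 7 > 1).
  So int = F(infinity) - F(1) = 0 - (-1/6) = 1/6.
  Finite, so by the integral test, the series converges.

converges


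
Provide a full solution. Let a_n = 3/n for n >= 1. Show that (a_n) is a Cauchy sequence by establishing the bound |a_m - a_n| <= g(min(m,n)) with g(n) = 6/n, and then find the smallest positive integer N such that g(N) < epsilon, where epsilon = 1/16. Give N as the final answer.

For any m, n >= 1, by the triangle inequality:
|a_m - a_n| = |3/m - 3/n| <= 3*1/m + 3*1/n <= 6/min(m,n).
So g(n) = 6/n bounds the Cauchy difference. Since g(n) -> 0, (a_n) is Cauchy.
Now solve g(N) < 1/16: 6/N < 1/16 <=> N > 6 / (1/16) = 96.
The smallest integer strictly greater than 96 is N = 97.
Check: g(97) = 6/97 = 6/97 < 1/16; g(96) = 1/16 >= 1/16. So N = 97.

97


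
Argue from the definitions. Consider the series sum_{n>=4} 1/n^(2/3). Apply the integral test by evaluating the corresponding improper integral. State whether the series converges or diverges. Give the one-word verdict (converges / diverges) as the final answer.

Let f(x) = x^(-2/3). Then f is positive, continuous, and decreasing on [4, infinity), so the integral test applies.
Compute the improper integral int_{4}^infinity f(x) dx:
  antiderivative F(x) = 3*x^(1/3).
  As x -> infinity, F(x) -> infinity (since p = 2/3 < 1).
  So the integral diverges. By the integral test, the series diverges.

diverges


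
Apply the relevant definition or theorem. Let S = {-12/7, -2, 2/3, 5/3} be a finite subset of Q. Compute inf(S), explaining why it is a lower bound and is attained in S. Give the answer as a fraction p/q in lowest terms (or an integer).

S is finite, so inf(S) = min(S).
Sorted increasing:
-2, -12/7, 2/3, 5/3
The extremum is -2.
For every x in S, x >= -2. And -2 is in S, so it is attained.
Therefore inf(S) = -2.

-2


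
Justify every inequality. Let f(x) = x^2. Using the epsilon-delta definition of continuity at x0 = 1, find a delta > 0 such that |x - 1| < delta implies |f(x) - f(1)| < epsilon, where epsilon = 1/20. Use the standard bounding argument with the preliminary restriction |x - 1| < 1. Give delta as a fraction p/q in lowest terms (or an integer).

Factor: |x^2 - (1)^2| = |x - 1| * |x + 1|.
Impose |x - 1| < 1 first. Then |x + 1| = |(x - 1) + 2*(1)| <= |x - 1| + 2*|1| < 1 + 2 = 3.
So |x^2 - (1)^2| < delta * 3.
We need delta * 3 <= 1/20, i.e. delta <= 1/20/3 = 1/60.
Since 1/60 < 1, this is tighter than 1; take delta = 1/60.
So delta = 1/60 works.

1/60


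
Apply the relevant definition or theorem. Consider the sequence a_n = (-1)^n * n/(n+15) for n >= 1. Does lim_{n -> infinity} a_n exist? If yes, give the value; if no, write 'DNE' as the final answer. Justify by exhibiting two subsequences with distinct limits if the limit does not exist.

Examine the behaviour of a_n along subsequences.
a_{2k} = 2k/(2k+15) -> 1. a_{2k+1} = -(2k+1)/(2k+16) -> -1.
Since these two subsequential limits are 1 and -1, distinct, the full sequence cannot converge (a convergent sequence has all subsequences tending to the same limit). So lim a_n does not exist.

DNE


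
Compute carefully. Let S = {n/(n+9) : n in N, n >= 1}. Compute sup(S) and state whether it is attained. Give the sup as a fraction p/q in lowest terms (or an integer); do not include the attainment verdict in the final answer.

Analysis:
- Values: 1/10, 2/11, 1/4, 4/13, ... strictly increasing.
- Minimum is 1/10 (n=1); inf = 1/10 (attained).
- n/(n+9) = 1 - 9/(n+9) -> 1 from below as n -> infinity, and never equals 1.
- So sup = 1 (not attained).
Conclusion: sup(S) = 1, not attained in S.

1


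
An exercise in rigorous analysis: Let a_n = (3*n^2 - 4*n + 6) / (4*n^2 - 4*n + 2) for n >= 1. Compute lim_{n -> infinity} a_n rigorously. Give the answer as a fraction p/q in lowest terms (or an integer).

Divide numerator and denominator by n^2, the highest power:
numerator / n^2 = 3 - 4/n + 6/n^2
denominator / n^2 = 4 - 4/n + 2/n^2
As n -> infinity, all terms of the form c/n^k (k >= 1) tend to 0.
So numerator / n^2 -> 3 and denominator / n^2 -> 4.
Therefore lim a_n = 3/4.

3/4


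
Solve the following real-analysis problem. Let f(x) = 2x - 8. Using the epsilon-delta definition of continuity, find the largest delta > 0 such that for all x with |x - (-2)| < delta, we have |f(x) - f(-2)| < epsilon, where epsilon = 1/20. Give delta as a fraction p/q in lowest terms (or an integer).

We compute f(-2) = 2*(-2) - 8 = -12.
|f(x) - f(-2)| = |2x - 8 - (-12)| = |2(x - (-2))| = 2|x - (-2)|.
We need 2|x - (-2)| < 1/20, i.e. |x - (-2)| < 1/20 / 2 = 1/40.
So any delta <= 1/40 works. Conversely, if delta > 1/40, then x = -2 + 1/40 satisfies |x - (-2)| = 1/40 < delta but |f(x) - f(-2)| = 2 * 1/40 = 1/20, which is not < 1/20; so no larger delta works.
Hence the largest such delta is 1/40.

1/40


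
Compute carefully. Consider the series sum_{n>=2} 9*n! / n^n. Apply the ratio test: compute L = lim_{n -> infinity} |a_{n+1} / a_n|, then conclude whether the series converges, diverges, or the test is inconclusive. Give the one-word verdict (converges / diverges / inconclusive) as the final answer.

Let a_n denote the general term. Form the ratio a_{n+1}/a_n and simplify:
a_{n+1}/a_n = (n/(n + 1))^n
Take the limit as n -> infinity: L = exp(-1).
Since L = exp(-1) < 1, the ratio test implies the series converges.

converges


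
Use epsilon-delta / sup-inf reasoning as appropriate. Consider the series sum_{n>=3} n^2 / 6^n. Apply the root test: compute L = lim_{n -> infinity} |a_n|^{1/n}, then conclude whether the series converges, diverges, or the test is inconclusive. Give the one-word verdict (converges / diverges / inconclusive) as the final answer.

Let a_n denote the general term. Form |a_n|^(1/n) and simplify:
|a_n|^(1/n) = n^(2/n)/6
Take the limit as n -> infinity: L = 1/6.
Since L = 1/6 < 1, the root test implies convergence.

converges


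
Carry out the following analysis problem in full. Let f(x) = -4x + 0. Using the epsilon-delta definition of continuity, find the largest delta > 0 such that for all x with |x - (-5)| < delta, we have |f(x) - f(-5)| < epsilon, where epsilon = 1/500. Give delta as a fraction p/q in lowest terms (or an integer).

We compute f(-5) = -4*(-5) + 0 = 20.
|f(x) - f(-5)| = |-4x + 0 - (20)| = |-4(x - (-5))| = 4|x - (-5)|.
We need 4|x - (-5)| < 1/500, i.e. |x - (-5)| < 1/500 / 4 = 1/2000.
So any delta <= 1/2000 works. Conversely, if delta > 1/2000, then x = -5 + 1/2000 satisfies |x - (-5)| = 1/2000 < delta but |f(x) - f(-5)| = 4 * 1/2000 = 1/500, which is not < 1/500; so no larger delta works.
Hence the largest such delta is 1/2000.

1/2000


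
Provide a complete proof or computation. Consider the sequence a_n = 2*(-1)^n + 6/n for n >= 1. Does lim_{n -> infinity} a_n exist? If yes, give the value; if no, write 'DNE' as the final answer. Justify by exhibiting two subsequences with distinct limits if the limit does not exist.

Examine the behaviour of a_n along subsequences.
a_{2k} = 2 + 6/(2k) -> 2. a_{2k+1} = -2 + 6/(2k+1) -> -2.
Since these two subsequential limits are 2 and -2, distinct, the full sequence cannot converge (a convergent sequence has all subsequences tending to the same limit). So lim a_n does not exist.

DNE


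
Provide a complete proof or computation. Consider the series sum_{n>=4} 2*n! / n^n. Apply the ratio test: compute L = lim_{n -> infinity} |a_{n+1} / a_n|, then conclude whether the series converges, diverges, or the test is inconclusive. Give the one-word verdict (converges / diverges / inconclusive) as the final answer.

Let a_n denote the general term. Form the ratio a_{n+1}/a_n and simplify:
a_{n+1}/a_n = (n/(n + 1))^n
Take the limit as n -> infinity: L = exp(-1).
Since L = exp(-1) < 1, the ratio test implies the series converges.

converges


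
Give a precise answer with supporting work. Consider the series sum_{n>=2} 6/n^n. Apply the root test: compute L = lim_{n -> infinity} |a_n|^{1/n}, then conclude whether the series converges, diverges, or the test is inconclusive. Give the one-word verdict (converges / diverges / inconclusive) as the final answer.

Let a_n denote the general term. Form |a_n|^(1/n) and simplify:
|a_n|^(1/n) = 6^(1/n)/n
Take the limit as n -> infinity: L = 0.
Since L = 0 < 1, the root test implies convergence.

converges


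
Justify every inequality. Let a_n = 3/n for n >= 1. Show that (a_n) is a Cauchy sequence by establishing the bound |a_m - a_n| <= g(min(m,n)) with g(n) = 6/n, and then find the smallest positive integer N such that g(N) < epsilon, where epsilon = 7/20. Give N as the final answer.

For any m, n >= 1, by the triangle inequality:
|a_m - a_n| = |3/m - 3/n| <= 3*1/m + 3*1/n <= 6/min(m,n).
So g(n) = 6/n bounds the Cauchy difference. Since g(n) -> 0, (a_n) is Cauchy.
Now solve g(N) < 7/20: 6/N < 7/20 <=> N > 6 / (7/20) = 120/7.
The smallest integer strictly greater than 120/7 is N = 18.
Check: g(18) = 6/18 = 1/3 < 7/20; g(17) = 6/17 >= 7/20. So N = 18.

18


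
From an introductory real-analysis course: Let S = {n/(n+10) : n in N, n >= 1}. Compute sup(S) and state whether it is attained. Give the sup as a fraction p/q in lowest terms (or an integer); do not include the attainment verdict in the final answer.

Analysis:
- Values: 1/11, 1/6, 3/13, 2/7, ... strictly increasing.
- Minimum is 1/11 (n=1); inf = 1/11 (attained).
- n/(n+10) = 1 - 10/(n+10) -> 1 from below as n -> infinity, and never equals 1.
- So sup = 1 (not attained).
Conclusion: sup(S) = 1, not attained in S.

1


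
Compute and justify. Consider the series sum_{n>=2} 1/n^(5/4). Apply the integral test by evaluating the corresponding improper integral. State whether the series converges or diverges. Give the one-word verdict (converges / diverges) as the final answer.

Let f(x) = x^(-5/4). Then f is positive, continuous, and decreasing on [2, infinity), so the integral test applies.
Compute the improper integral int_{2}^infinity f(x) dx:
  antiderivative F(x) = -4/x^(1/4).
  As x -> infinity, F(x) -> 0 (since p = 5/4 > 1).
  So int = F(infinity) - F(2) = 0 - (-2*2^(3/4)) = 2*2^(3/4).
  Finite, so by the integral test, the series converges.

converges


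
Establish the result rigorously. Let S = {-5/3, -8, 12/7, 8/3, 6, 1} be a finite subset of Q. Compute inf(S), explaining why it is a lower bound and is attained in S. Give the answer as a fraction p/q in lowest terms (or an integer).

S is finite, so inf(S) = min(S).
Sorted increasing:
-8, -5/3, 1, 12/7, 8/3, 6
The extremum is -8.
For every x in S, x >= -8. And -8 is in S, so it is attained.
Therefore inf(S) = -8.

-8


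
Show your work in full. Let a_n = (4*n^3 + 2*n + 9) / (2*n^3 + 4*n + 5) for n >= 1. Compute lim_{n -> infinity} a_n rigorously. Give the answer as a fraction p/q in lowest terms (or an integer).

Divide numerator and denominator by n^3, the highest power:
numerator / n^3 = 4 + 2/n^2 + 9/n^3
denominator / n^3 = 2 + 4/n^2 + 5/n^3
As n -> infinity, all terms of the form c/n^k (k >= 1) tend to 0.
So numerator / n^3 -> 4 and denominator / n^3 -> 2.
Therefore lim a_n = 2.

2


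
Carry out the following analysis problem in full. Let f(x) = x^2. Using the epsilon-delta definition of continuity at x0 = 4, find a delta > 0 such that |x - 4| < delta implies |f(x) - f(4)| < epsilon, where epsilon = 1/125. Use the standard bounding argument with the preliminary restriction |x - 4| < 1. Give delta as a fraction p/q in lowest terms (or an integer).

Factor: |x^2 - (4)^2| = |x - 4| * |x + 4|.
Impose |x - 4| < 1 first. Then |x + 4| = |(x - 4) + 2*(4)| <= |x - 4| + 2*|4| < 1 + 8 = 9.
So |x^2 - (4)^2| < delta * 9.
We need delta * 9 <= 1/125, i.e. delta <= 1/125/9 = 1/1125.
Since 1/1125 < 1, this is tighter than 1; take delta = 1/1125.
So delta = 1/1125 works.

1/1125


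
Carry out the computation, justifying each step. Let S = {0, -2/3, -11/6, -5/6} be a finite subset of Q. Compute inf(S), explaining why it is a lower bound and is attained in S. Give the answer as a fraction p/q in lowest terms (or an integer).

S is finite, so inf(S) = min(S).
Sorted increasing:
-11/6, -5/6, -2/3, 0
The extremum is -11/6.
For every x in S, x >= -11/6. And -11/6 is in S, so it is attained.
Therefore inf(S) = -11/6.

-11/6


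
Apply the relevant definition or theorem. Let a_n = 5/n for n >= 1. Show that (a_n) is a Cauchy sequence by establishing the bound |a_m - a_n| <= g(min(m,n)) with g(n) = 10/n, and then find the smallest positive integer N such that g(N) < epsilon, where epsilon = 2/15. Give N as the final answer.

For any m, n >= 1, by the triangle inequality:
|a_m - a_n| = |5/m - 5/n| <= 5*1/m + 5*1/n <= 10/min(m,n).
So g(n) = 10/n bounds the Cauchy difference. Since g(n) -> 0, (a_n) is Cauchy.
Now solve g(N) < 2/15: 10/N < 2/15 <=> N > 10 / (2/15) = 75.
The smallest integer strictly greater than 75 is N = 76.
Check: g(76) = 10/76 = 5/38 < 2/15; g(75) = 2/15 >= 2/15. So N = 76.

76


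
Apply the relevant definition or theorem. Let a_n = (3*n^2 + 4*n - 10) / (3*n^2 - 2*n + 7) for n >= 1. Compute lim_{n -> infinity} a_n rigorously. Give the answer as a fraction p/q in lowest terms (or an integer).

Divide numerator and denominator by n^2, the highest power:
numerator / n^2 = 3 + 4/n - 10/n^2
denominator / n^2 = 3 - 2/n + 7/n^2
As n -> infinity, all terms of the form c/n^k (k >= 1) tend to 0.
So numerator / n^2 -> 3 and denominator / n^2 -> 3.
Therefore lim a_n = 1.

1


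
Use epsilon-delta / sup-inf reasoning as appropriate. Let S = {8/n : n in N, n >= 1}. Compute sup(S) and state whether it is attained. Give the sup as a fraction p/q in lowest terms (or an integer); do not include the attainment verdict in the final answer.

Analysis:
- Values: 8, 4, 8/3, 2, ... strictly decreasing.
- The maximum is 8 (n=1); sup = 8 (attained).
- The set is bounded below by 0; 8/n -> 0 so 0 is the greatest lower bound.
- 0 is not in the set, so inf = 0 is not attained.
Conclusion: sup(S) = 8, attained in S.

8


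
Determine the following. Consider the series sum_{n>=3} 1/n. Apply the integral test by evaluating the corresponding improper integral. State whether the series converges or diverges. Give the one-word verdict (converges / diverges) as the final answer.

Let f(x) = 1/x. Then f is positive, continuous, and decreasing on [3, infinity), so the integral test applies.
Compute the improper integral int_{3}^infinity f(x) dx:
  antiderivative F(x) = log(x).
  As x -> infinity, log(x) -> infinity.
  So int = infinity - log(3) = infinity. By the integral test, the series diverges.

diverges


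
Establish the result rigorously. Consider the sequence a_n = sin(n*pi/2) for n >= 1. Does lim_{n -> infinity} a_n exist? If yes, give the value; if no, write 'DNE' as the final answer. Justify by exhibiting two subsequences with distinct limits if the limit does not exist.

Examine the behaviour of a_n along subsequences.
a_{4k+1} = sin(pi/2 + 2k*pi) = 1 -> 1. a_{4k+3} = sin(3pi/2 + 2k*pi) = -1 -> -1.
Since these two subsequential limits are 1 and -1, distinct, the full sequence cannot converge (a convergent sequence has all subsequences tending to the same limit). So lim a_n does not exist.

DNE


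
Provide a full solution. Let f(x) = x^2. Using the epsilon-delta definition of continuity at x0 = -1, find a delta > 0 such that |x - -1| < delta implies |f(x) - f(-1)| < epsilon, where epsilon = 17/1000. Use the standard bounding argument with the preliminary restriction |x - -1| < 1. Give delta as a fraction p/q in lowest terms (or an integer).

Factor: |x^2 - (-1)^2| = |x - -1| * |x + -1|.
Impose |x - -1| < 1 first. Then |x + -1| = |(x - -1) + 2*(-1)| <= |x - -1| + 2*|-1| < 1 + 2 = 3.
So |x^2 - (-1)^2| < delta * 3.
We need delta * 3 <= 17/1000, i.e. delta <= 17/1000/3 = 17/3000.
Since 17/3000 < 1, this is tighter than 1; take delta = 17/3000.
So delta = 17/3000 works.

17/3000


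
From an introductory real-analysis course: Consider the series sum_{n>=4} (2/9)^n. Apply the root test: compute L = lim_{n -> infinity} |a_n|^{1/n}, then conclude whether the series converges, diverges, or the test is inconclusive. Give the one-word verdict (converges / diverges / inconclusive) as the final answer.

Let a_n denote the general term. Form |a_n|^(1/n) and simplify:
|a_n|^(1/n) = 2/9
Take the limit as n -> infinity: L = 2/9.
Since L = 2/9 < 1, the root test implies convergence.

converges


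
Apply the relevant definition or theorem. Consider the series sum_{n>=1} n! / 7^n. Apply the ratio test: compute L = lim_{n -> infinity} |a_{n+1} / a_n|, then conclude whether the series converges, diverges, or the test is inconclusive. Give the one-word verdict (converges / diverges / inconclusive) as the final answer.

Let a_n denote the general term. Form the ratio a_{n+1}/a_n and simplify:
a_{n+1}/a_n = n/7 + 1/7
Take the limit as n -> infinity: L = infinity.
Since L = infinity > 1 (or L = infinity), the ratio test implies the series diverges.

diverges


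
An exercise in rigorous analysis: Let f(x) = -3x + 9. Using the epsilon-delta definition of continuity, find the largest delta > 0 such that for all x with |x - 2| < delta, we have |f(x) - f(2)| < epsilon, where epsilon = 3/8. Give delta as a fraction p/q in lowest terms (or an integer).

We compute f(2) = -3*(2) + 9 = 3.
|f(x) - f(2)| = |-3x + 9 - (3)| = |-3(x - 2)| = 3|x - 2|.
We need 3|x - 2| < 3/8, i.e. |x - 2| < 3/8 / 3 = 1/8.
So any delta <= 1/8 works. Conversely, if delta > 1/8, then x = 2 + 1/8 satisfies |x - 2| = 1/8 < delta but |f(x) - f(2)| = 3 * 1/8 = 3/8, which is not < 3/8; so no larger delta works.
Hence the largest such delta is 1/8.

1/8


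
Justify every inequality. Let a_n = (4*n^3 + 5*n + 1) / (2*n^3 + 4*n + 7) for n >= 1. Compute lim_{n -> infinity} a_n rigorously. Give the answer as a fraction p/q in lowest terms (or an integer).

Divide numerator and denominator by n^3, the highest power:
numerator / n^3 = 4 + 5/n^2 + n^(-3)
denominator / n^3 = 2 + 4/n^2 + 7/n^3
As n -> infinity, all terms of the form c/n^k (k >= 1) tend to 0.
So numerator / n^3 -> 4 and denominator / n^3 -> 2.
Therefore lim a_n = 2.

2


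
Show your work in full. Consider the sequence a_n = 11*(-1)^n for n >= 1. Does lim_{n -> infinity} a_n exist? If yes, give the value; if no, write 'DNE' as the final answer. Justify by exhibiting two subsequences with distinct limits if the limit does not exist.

Examine the behaviour of a_n along subsequences.
Even-n subsequence a_{2k} = 11 -> 11. Odd-n subsequence a_{2k+1} = -11 -> -11.
Since these two subsequential limits are 11 and -11, distinct, the full sequence cannot converge (a convergent sequence has all subsequences tending to the same limit). So lim a_n does not exist.

DNE


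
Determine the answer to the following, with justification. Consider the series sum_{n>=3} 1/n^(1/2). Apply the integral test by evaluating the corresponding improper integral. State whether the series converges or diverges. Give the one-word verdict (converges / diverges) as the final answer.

Let f(x) = 1/sqrt(x). Then f is positive, continuous, and decreasing on [3, infinity), so the integral test applies.
Compute the improper integral int_{3}^infinity f(x) dx:
  antiderivative F(x) = 2*sqrt(x).
  As x -> infinity, F(x) -> infinity (since p = 1/2 < 1).
  So the integral diverges. By the integral test, the series diverges.

diverges


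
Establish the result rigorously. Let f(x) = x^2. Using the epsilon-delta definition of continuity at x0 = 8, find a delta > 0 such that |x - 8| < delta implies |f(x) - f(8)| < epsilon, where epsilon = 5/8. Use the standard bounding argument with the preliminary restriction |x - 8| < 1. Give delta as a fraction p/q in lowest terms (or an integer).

Factor: |x^2 - (8)^2| = |x - 8| * |x + 8|.
Impose |x - 8| < 1 first. Then |x + 8| = |(x - 8) + 2*(8)| <= |x - 8| + 2*|8| < 1 + 16 = 17.
So |x^2 - (8)^2| < delta * 17.
We need delta * 17 <= 5/8, i.e. delta <= 5/8/17 = 5/136.
Since 5/136 < 1, this is tighter than 1; take delta = 5/136.
So delta = 5/136 works.

5/136


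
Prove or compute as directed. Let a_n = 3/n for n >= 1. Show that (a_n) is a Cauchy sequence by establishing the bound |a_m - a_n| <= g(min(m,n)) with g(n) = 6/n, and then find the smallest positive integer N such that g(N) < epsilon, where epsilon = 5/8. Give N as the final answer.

For any m, n >= 1, by the triangle inequality:
|a_m - a_n| = |3/m - 3/n| <= 3*1/m + 3*1/n <= 6/min(m,n).
So g(n) = 6/n bounds the Cauchy difference. Since g(n) -> 0, (a_n) is Cauchy.
Now solve g(N) < 5/8: 6/N < 5/8 <=> N > 6 / (5/8) = 48/5.
The smallest integer strictly greater than 48/5 is N = 10.
Check: g(10) = 6/10 = 3/5 < 5/8; g(9) = 2/3 >= 5/8. So N = 10.

10


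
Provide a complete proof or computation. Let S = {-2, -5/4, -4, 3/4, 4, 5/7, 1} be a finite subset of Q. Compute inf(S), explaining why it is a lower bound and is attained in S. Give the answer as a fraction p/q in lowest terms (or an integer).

S is finite, so inf(S) = min(S).
Sorted increasing:
-4, -2, -5/4, 5/7, 3/4, 1, 4
The extremum is -4.
For every x in S, x >= -4. And -4 is in S, so it is attained.
Therefore inf(S) = -4.

-4


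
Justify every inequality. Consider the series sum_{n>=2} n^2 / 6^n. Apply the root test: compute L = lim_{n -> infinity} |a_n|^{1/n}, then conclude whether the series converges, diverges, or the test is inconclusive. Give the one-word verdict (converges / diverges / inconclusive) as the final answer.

Let a_n denote the general term. Form |a_n|^(1/n) and simplify:
|a_n|^(1/n) = n^(2/n)/6
Take the limit as n -> infinity: L = 1/6.
Since L = 1/6 < 1, the root test implies convergence.

converges


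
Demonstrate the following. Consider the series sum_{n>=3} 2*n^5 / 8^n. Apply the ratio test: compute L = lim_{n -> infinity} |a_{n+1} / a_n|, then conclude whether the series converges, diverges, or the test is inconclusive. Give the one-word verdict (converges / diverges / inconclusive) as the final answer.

Let a_n denote the general term. Form the ratio a_{n+1}/a_n and simplify:
a_{n+1}/a_n = (n + 1)^5/(8*n^5)
Take the limit as n -> infinity: L = 1/8.
Since L = 1/8 < 1, the ratio test implies the series converges.

converges


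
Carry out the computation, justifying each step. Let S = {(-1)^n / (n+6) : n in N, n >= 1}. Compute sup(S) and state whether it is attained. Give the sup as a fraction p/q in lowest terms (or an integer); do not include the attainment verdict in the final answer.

Analysis:
- Values: -1/7, 1/8, -1/9, 1/10, -1/11, ...
- Positive terms (even n): 1/(2+6), 1/(4+6), ... decreasing -> max = 1/8 (n=2).
- Negative terms (odd n): -1/(1+6), -1/(3+6), ... increasing -> min = -1/7 (n=1).
- So sup = 1/8 (attained at n=2); inf = -1/7 (attained at n=1).
Conclusion: sup(S) = 1/8, attained in S.

1/8


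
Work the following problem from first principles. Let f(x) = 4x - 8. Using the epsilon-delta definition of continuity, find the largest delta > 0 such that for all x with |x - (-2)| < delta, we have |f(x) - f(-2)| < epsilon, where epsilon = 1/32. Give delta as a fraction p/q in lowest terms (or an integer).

We compute f(-2) = 4*(-2) - 8 = -16.
|f(x) - f(-2)| = |4x - 8 - (-16)| = |4(x - (-2))| = 4|x - (-2)|.
We need 4|x - (-2)| < 1/32, i.e. |x - (-2)| < 1/32 / 4 = 1/128.
So any delta <= 1/128 works. Conversely, if delta > 1/128, then x = -2 + 1/128 satisfies |x - (-2)| = 1/128 < delta but |f(x) - f(-2)| = 4 * 1/128 = 1/32, which is not < 1/32; so no larger delta works.
Hence the largest such delta is 1/128.

1/128


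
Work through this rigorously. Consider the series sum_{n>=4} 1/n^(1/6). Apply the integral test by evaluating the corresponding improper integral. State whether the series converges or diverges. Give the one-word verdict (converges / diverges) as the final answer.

Let f(x) = x^(-1/6). Then f is positive, continuous, and decreasing on [4, infinity), so the integral test applies.
Compute the improper integral int_{4}^infinity f(x) dx:
  antiderivative F(x) = 6*x^(5/6)/5.
  As x -> infinity, F(x) -> infinity (since p = 1/6 < 1).
  So the integral diverges. By the integral test, the series diverges.

diverges


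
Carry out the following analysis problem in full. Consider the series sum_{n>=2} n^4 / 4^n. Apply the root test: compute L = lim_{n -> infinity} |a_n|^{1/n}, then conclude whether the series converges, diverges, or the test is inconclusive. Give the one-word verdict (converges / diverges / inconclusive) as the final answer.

Let a_n denote the general term. Form |a_n|^(1/n) and simplify:
|a_n|^(1/n) = n^(4/n)/4
Take the limit as n -> infinity: L = 1/4.
Since L = 1/4 < 1, the root test implies convergence.

converges


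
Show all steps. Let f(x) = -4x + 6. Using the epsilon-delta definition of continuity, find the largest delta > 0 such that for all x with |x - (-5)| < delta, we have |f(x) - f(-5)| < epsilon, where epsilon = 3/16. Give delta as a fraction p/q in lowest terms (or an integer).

We compute f(-5) = -4*(-5) + 6 = 26.
|f(x) - f(-5)| = |-4x + 6 - (26)| = |-4(x - (-5))| = 4|x - (-5)|.
We need 4|x - (-5)| < 3/16, i.e. |x - (-5)| < 3/16 / 4 = 3/64.
So any delta <= 3/64 works. Conversely, if delta > 3/64, then x = -5 + 3/64 satisfies |x - (-5)| = 3/64 < delta but |f(x) - f(-5)| = 4 * 3/64 = 3/16, which is not < 3/16; so no larger delta works.
Hence the largest such delta is 3/64.

3/64


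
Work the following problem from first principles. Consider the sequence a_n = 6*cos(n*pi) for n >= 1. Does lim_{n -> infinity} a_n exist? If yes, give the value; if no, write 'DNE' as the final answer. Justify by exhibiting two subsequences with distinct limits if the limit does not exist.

Examine the behaviour of a_n along subsequences.
cos(n*pi) = (-1)^n, so a_n = 6*(-1)^n. a_{2k} = 6 -> 6. a_{2k+1} = -6 -> -6.
Since these two subsequential limits are 6 and -6, distinct, the full sequence cannot converge (a convergent sequence has all subsequences tending to the same limit). So lim a_n does not exist.

DNE


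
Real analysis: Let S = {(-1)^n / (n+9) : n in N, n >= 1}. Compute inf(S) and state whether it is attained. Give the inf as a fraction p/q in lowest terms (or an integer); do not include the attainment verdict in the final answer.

Analysis:
- Values: -1/10, 1/11, -1/12, 1/13, -1/14, ...
- Positive terms (even n): 1/(2+9), 1/(4+9), ... decreasing -> max = 1/11 (n=2).
- Negative terms (odd n): -1/(1+9), -1/(3+9), ... increasing -> min = -1/10 (n=1).
- So sup = 1/11 (attained at n=2); inf = -1/10 (attained at n=1).
Conclusion: inf(S) = -1/10, attained in S.

-1/10


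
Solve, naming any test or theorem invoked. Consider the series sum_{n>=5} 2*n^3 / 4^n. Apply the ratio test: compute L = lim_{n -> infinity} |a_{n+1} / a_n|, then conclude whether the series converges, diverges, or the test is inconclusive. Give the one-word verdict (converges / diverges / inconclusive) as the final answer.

Let a_n denote the general term. Form the ratio a_{n+1}/a_n and simplify:
a_{n+1}/a_n = (n + 1)^3/(4*n^3)
Take the limit as n -> infinity: L = 1/4.
Since L = 1/4 < 1, the ratio test implies the series converges.

converges


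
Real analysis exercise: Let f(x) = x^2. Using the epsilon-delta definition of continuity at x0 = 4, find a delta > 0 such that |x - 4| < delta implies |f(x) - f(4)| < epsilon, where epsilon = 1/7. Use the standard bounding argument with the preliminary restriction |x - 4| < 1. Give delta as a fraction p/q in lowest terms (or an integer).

Factor: |x^2 - (4)^2| = |x - 4| * |x + 4|.
Impose |x - 4| < 1 first. Then |x + 4| = |(x - 4) + 2*(4)| <= |x - 4| + 2*|4| < 1 + 8 = 9.
So |x^2 - (4)^2| < delta * 9.
We need delta * 9 <= 1/7, i.e. delta <= 1/7/9 = 1/63.
Since 1/63 < 1, this is tighter than 1; take delta = 1/63.
So delta = 1/63 works.

1/63


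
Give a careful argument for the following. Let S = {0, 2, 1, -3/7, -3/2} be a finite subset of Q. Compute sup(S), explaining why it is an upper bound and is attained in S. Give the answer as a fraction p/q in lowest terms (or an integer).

S is finite, so sup(S) = max(S).
Sorted decreasing:
2, 1, 0, -3/7, -3/2
The extremum is 2.
For every x in S, x <= 2. And 2 is in S, so it is attained.
Therefore sup(S) = 2.

2


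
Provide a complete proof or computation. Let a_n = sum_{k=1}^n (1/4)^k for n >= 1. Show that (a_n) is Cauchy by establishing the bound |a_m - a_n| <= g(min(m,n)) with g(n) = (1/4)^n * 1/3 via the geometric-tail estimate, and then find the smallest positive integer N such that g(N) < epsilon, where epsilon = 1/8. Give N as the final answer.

For m > n >= 1: |a_m - a_n| = sum_{k=n+1}^m (1/4)^k < sum_{k=n+1}^infinity (1/4)^k = (1/4)^(n+1) / (1 - 1/4) = (1/4)^n * (1/4) * (4/3) = (1/4)^n * 1/3.
So g(n) = (1/4)^n / 3. Since g(n) -> 0, (a_n) is Cauchy.
Now solve g(N) < 1/8: (1/4)^N / 3 < 1/8 <=> 4^N > 1 / (3 * 1/8) = 8/3.
Check powers of 4: 4^0 = 1 <= 8/3, 4^1 = 4 > 8/3.
So the smallest such N is 1. Check: g(1) = 1/(3 * 4) = 1/12 < 1/8.

1


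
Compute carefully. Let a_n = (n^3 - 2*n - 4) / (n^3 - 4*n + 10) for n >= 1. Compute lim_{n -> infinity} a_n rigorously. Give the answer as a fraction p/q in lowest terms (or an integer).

Divide numerator and denominator by n^3, the highest power:
numerator / n^3 = 1 - 2/n^2 - 4/n^3
denominator / n^3 = 1 - 4/n^2 + 10/n^3
As n -> infinity, all terms of the form c/n^k (k >= 1) tend to 0.
So numerator / n^3 -> 1 and denominator / n^3 -> 1.
Therefore lim a_n = 1.

1


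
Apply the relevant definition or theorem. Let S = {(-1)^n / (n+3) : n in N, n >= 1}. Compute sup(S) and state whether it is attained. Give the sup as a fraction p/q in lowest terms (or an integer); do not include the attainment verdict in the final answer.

Analysis:
- Values: -1/4, 1/5, -1/6, 1/7, -1/8, ...
- Positive terms (even n): 1/(2+3), 1/(4+3), ... decreasing -> max = 1/5 (n=2).
- Negative terms (odd n): -1/(1+3), -1/(3+3), ... increasing -> min = -1/4 (n=1).
- So sup = 1/5 (attained at n=2); inf = -1/4 (attained at n=1).
Conclusion: sup(S) = 1/5, attained in S.

1/5


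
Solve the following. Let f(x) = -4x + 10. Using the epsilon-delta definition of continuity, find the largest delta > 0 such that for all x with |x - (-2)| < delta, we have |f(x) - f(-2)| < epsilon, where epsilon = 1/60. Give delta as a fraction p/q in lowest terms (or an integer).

We compute f(-2) = -4*(-2) + 10 = 18.
|f(x) - f(-2)| = |-4x + 10 - (18)| = |-4(x - (-2))| = 4|x - (-2)|.
We need 4|x - (-2)| < 1/60, i.e. |x - (-2)| < 1/60 / 4 = 1/240.
So any delta <= 1/240 works. Conversely, if delta > 1/240, then x = -2 + 1/240 satisfies |x - (-2)| = 1/240 < delta but |f(x) - f(-2)| = 4 * 1/240 = 1/60, which is not < 1/60; so no larger delta works.
Hence the largest such delta is 1/240.

1/240


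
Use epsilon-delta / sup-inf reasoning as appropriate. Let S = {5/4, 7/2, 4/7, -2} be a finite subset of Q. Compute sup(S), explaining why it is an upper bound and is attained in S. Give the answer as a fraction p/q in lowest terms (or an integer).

S is finite, so sup(S) = max(S).
Sorted decreasing:
7/2, 5/4, 4/7, -2
The extremum is 7/2.
For every x in S, x <= 7/2. And 7/2 is in S, so it is attained.
Therefore sup(S) = 7/2.

7/2


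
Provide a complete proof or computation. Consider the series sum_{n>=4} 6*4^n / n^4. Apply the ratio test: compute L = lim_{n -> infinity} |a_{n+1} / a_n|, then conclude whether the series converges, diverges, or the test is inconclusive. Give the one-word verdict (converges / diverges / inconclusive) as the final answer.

Let a_n denote the general term. Form the ratio a_{n+1}/a_n and simplify:
a_{n+1}/a_n = 4*n^4/(n + 1)^4
Take the limit as n -> infinity: L = 4.
Since L = 4 > 1 (or L = infinity), the ratio test implies the series diverges.

diverges


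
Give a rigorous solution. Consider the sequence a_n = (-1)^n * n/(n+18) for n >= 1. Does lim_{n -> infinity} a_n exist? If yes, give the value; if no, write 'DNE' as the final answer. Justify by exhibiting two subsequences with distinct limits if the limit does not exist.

Examine the behaviour of a_n along subsequences.
a_{2k} = 2k/(2k+18) -> 1. a_{2k+1} = -(2k+1)/(2k+19) -> -1.
Since these two subsequential limits are 1 and -1, distinct, the full sequence cannot converge (a convergent sequence has all subsequences tending to the same limit). So lim a_n does not exist.

DNE


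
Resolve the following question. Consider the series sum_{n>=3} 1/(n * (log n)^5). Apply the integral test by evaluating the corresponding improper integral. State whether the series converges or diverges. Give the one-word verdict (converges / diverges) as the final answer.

Let f(x) = 1/(x*log(x)^5). Then f is positive, continuous, and decreasing on [3, infinity), so the integral test applies.
Compute the improper integral int_{3}^infinity f(x) dx:
  antiderivative F(x) = -1/(4*log(x)^4).
  F(x) -> 0 as x -> infinity.  int = 0 - F(3) = 1/(4*log(3)^4) < infinity. By the integral test, the series converges.

converges


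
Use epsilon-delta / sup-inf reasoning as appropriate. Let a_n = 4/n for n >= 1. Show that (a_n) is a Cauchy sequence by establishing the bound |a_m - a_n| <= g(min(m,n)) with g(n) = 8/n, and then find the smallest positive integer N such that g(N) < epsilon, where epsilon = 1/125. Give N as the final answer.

For any m, n >= 1, by the triangle inequality:
|a_m - a_n| = |4/m - 4/n| <= 4*1/m + 4*1/n <= 8/min(m,n).
So g(n) = 8/n bounds the Cauchy difference. Since g(n) -> 0, (a_n) is Cauchy.
Now solve g(N) < 1/125: 8/N < 1/125 <=> N > 8 / (1/125) = 1000.
The smallest integer strictly greater than 1000 is N = 1001.
Check: g(1001) = 8/1001 = 8/1001 < 1/125; g(1000) = 1/125 >= 1/125. So N = 1001.

1001


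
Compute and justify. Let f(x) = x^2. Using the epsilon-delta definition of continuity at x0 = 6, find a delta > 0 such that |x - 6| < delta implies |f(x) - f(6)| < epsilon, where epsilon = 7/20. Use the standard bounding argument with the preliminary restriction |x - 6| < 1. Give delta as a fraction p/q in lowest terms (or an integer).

Factor: |x^2 - (6)^2| = |x - 6| * |x + 6|.
Impose |x - 6| < 1 first. Then |x + 6| = |(x - 6) + 2*(6)| <= |x - 6| + 2*|6| < 1 + 12 = 13.
So |x^2 - (6)^2| < delta * 13.
We need delta * 13 <= 7/20, i.e. delta <= 7/20/13 = 7/260.
Since 7/260 < 1, this is tighter than 1; take delta = 7/260.
So delta = 7/260 works.

7/260


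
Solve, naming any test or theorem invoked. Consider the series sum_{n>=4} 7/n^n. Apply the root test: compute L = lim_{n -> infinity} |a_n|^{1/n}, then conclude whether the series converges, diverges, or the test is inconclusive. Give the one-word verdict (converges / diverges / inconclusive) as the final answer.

Let a_n denote the general term. Form |a_n|^(1/n) and simplify:
|a_n|^(1/n) = 7^(1/n)/n
Take the limit as n -> infinity: L = 0.
Since L = 0 < 1, the root test implies convergence.

converges


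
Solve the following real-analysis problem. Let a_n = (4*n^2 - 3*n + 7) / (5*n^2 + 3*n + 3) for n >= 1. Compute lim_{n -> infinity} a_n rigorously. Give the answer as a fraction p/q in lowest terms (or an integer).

Divide numerator and denominator by n^2, the highest power:
numerator / n^2 = 4 - 3/n + 7/n^2
denominator / n^2 = 5 + 3/n + 3/n^2
As n -> infinity, all terms of the form c/n^k (k >= 1) tend to 0.
So numerator / n^2 -> 4 and denominator / n^2 -> 5.
Therefore lim a_n = 4/5.

4/5


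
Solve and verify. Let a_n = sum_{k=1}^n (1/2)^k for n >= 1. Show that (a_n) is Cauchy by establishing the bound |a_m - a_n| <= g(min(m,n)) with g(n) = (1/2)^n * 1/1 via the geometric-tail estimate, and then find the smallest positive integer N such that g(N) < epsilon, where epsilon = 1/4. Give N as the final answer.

For m > n >= 1: |a_m - a_n| = sum_{k=n+1}^m (1/2)^k < sum_{k=n+1}^infinity (1/2)^k = (1/2)^(n+1) / (1 - 1/2) = (1/2)^n * (1/2) * (2/1) = (1/2)^n * 1/1.
So g(n) = (1/2)^n / 1. Since g(n) -> 0, (a_n) is Cauchy.
Now solve g(N) < 1/4: (1/2)^N / 1 < 1/4 <=> 2^N > 1 / (1 * 1/4) = 4.
Check powers of 2: 2^2 = 4 <= 4, 2^3 = 8 > 4.
So the smallest such N is 3. Check: g(3) = 1/(1 * 8) = 1/8 < 1/4.

3


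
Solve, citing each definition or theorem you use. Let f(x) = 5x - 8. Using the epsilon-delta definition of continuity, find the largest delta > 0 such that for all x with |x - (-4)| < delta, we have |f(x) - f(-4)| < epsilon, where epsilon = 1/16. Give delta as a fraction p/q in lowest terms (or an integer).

We compute f(-4) = 5*(-4) - 8 = -28.
|f(x) - f(-4)| = |5x - 8 - (-28)| = |5(x - (-4))| = 5|x - (-4)|.
We need 5|x - (-4)| < 1/16, i.e. |x - (-4)| < 1/16 / 5 = 1/80.
So any delta <= 1/80 works. Conversely, if delta > 1/80, then x = -4 + 1/80 satisfies |x - (-4)| = 1/80 < delta but |f(x) - f(-4)| = 5 * 1/80 = 1/16, which is not < 1/16; so no larger delta works.
Hence the largest such delta is 1/80.

1/80


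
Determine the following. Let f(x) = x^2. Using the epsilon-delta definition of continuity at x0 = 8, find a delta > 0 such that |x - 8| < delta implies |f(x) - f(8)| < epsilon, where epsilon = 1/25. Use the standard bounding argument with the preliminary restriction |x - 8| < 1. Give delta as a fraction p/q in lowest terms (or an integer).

Factor: |x^2 - (8)^2| = |x - 8| * |x + 8|.
Impose |x - 8| < 1 first. Then |x + 8| = |(x - 8) + 2*(8)| <= |x - 8| + 2*|8| < 1 + 16 = 17.
So |x^2 - (8)^2| < delta * 17.
We need delta * 17 <= 1/25, i.e. delta <= 1/25/17 = 1/425.
Since 1/425 < 1, this is tighter than 1; take delta = 1/425.
So delta = 1/425 works.

1/425


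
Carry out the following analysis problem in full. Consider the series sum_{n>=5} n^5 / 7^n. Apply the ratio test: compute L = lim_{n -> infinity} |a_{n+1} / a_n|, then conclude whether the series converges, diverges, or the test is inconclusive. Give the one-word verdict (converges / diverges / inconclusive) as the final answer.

Let a_n denote the general term. Form the ratio a_{n+1}/a_n and simplify:
a_{n+1}/a_n = (n + 1)^5/(7*n^5)
Take the limit as n -> infinity: L = 1/7.
Since L = 1/7 < 1, the ratio test implies the series converges.

converges


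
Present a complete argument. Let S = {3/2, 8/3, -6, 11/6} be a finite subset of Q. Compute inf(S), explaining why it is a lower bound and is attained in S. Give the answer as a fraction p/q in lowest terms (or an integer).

S is finite, so inf(S) = min(S).
Sorted increasing:
-6, 3/2, 11/6, 8/3
The extremum is -6.
For every x in S, x >= -6. And -6 is in S, so it is attained.
Therefore inf(S) = -6.

-6


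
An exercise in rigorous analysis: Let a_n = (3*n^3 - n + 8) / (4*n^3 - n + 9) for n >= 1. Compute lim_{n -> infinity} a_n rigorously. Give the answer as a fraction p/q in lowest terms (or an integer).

Divide numerator and denominator by n^3, the highest power:
numerator / n^3 = 3 - 1/n^2 + 8/n^3
denominator / n^3 = 4 - 1/n^2 + 9/n^3
As n -> infinity, all terms of the form c/n^k (k >= 1) tend to 0.
So numerator / n^3 -> 3 and denominator / n^3 -> 4.
Therefore lim a_n = 3/4.

3/4


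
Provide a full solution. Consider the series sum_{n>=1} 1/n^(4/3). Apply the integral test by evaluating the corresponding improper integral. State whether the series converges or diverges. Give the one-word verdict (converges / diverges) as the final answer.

Let f(x) = x^(-4/3). Then f is positive, continuous, and decreasing on [1, infinity), so the integral test applies.
Compute the improper integral int_{1}^infinity f(x) dx:
  antiderivative F(x) = -3/x^(1/3).
  As x -> infinity, F(x) -> 0 (since p = 4/3 > 1).
  So int = F(infinity) - F(1) = 0 - (-3) = 3.
  Finite, so by the integral test, the series converges.

converges
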